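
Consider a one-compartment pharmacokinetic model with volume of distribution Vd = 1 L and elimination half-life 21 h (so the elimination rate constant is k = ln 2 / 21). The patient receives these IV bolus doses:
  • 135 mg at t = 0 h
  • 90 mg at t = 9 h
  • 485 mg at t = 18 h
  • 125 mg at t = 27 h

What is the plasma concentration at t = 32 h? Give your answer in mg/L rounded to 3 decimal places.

k = ln 2 / 21 = 0.03301 per h
Dose 1 (135 mg at t=0 h): 135·exp(−0.03301·32) = 46.948 mg/L
Dose 2 (90 mg at t=9 h): 90·exp(−0.03301·23) = 42.125 mg/L
Dose 3 (485 mg at t=18 h): 485·exp(−0.03301·14) = 305.531 mg/L
Dose 4 (125 mg at t=27 h): 125·exp(−0.03301·5) = 105.983 mg/L
C(32) = 46.948 + 42.125 + 305.531 + 105.983 = 500.588 mg/L

500.588 mg/L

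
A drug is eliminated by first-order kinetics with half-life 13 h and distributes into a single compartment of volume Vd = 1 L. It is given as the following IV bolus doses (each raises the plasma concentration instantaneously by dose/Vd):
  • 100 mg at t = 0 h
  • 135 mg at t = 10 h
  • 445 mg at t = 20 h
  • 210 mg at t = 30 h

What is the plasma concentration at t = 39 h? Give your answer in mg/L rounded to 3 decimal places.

k = ln 2 / 13 = 0.05332 per h
Dose 1 (100 mg at t=0 h): 100·exp(−0.05332·39) = 12.500 mg/L
Dose 2 (135 mg at t=10 h): 135·exp(−0.05332·29) = 28.761 mg/L
Dose 3 (445 mg at t=20 h): 445·exp(−0.05332·19) = 161.582 mg/L
Dose 4 (210 mg at t=30 h): 210·exp(−0.05332·9) = 129.961 mg/L
C(39) = 12.500 + 28.761 + 161.582 + 129.961 = 332.804 mg/L

332.804 mg/L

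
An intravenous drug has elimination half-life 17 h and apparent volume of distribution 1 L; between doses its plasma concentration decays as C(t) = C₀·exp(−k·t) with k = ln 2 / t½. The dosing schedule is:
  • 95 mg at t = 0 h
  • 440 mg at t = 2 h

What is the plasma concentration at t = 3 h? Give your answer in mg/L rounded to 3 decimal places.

k = ln 2 / 17 = 0.04077 per h
Dose 1 (95 mg at t=0 h): 95·exp(−0.04077·3) = 84.062 mg/L
Dose 2 (440 mg at t=2 h): 440·exp(−0.04077·1) = 422.421 mg/L
C(3) = 84.062 + 422.421 = 506.483 mg/L

506.483 mg/L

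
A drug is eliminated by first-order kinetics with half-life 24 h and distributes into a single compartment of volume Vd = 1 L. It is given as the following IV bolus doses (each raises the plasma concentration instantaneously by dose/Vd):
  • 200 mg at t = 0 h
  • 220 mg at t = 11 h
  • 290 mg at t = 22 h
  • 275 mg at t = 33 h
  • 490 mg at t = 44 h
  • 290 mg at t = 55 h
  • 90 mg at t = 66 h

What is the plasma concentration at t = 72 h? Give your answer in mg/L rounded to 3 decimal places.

691.811 mg/L

k = ln 2 / 24 = 0.02888 per h
Dose 1 (200 mg at t=0 h): 200·exp(−0.02888·72) = 25.000 mg/L
Dose 2 (220 mg at t=11 h): 220·exp(−0.02888·61) = 37.784 mg/L
Dose 3 (290 mg at t=22 h): 290·exp(−0.02888·50) = 68.431 mg/L
Dose 4 (275 mg at t=33 h): 275·exp(−0.02888·39) = 89.158 mg/L
Dose 5 (490 mg at t=44 h): 490·exp(−0.02888·28) = 218.270 mg/L
Dose 6 (290 mg at t=55 h): 290·exp(−0.02888·17) = 177.488 mg/L
Dose 7 (90 mg at t=66 h): 90·exp(−0.02888·6) = 75.681 mg/L
C(72) = 25.000 + 37.784 + 68.431 + 89.158 + 218.270 + 177.488 + 75.681 = 691.811 mg/L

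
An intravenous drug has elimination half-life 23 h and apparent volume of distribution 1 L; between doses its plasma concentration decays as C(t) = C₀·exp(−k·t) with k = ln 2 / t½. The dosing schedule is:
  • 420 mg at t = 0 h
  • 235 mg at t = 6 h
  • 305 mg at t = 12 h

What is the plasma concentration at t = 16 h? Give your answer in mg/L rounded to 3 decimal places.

k = ln 2 / 23 = 0.03014 per h
Dose 1 (420 mg at t=0 h): 420·exp(−0.03014·16) = 259.321 mg/L
Dose 2 (235 mg at t=6 h): 235·exp(−0.03014·10) = 173.854 mg/L
Dose 3 (305 mg at t=12 h): 305·exp(−0.03014·4) = 270.363 mg/L
C(16) = 259.321 + 173.854 + 270.363 = 703.538 mg/L

703.538 mg/L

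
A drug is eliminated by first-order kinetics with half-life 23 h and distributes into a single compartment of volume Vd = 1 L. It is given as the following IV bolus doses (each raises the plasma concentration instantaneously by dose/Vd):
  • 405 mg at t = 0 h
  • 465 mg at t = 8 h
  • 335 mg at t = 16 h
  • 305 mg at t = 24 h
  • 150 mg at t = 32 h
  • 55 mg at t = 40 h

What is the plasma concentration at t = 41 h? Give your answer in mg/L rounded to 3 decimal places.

797.882 mg/L

k = ln 2 / 23 = 0.03014 per h
Dose 1 (405 mg at t=0 h): 405·exp(−0.03014·41) = 117.716 mg/L
Dose 2 (465 mg at t=8 h): 465·exp(−0.03014·33) = 172.005 mg/L
Dose 3 (335 mg at t=16 h): 335·exp(−0.03014·25) = 157.702 mg/L
Dose 4 (305 mg at t=24 h): 305·exp(−0.03014·17) = 182.726 mg/L
Dose 5 (150 mg at t=32 h): 150·exp(−0.03014·9) = 114.366 mg/L
Dose 6 (55 mg at t=40 h): 55·exp(−0.03014·1) = 53.367 mg/L
C(41) = 117.716 + 172.005 + 157.702 + 182.726 + 114.366 + 53.367 = 797.882 mg/L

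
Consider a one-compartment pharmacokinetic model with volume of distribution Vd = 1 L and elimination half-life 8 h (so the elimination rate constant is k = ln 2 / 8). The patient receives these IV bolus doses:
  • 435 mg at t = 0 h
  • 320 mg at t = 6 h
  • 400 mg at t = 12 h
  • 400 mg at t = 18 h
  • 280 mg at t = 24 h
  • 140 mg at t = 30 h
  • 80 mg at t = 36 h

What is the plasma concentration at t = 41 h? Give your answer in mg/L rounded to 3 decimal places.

k = ln 2 / 8 = 0.08664 per h
Dose 1 (435 mg at t=0 h): 435·exp(−0.08664·41) = 12.466 mg/L
Dose 2 (320 mg at t=6 h): 320·exp(−0.08664·35) = 15.422 mg/L
Dose 3 (400 mg at t=12 h): 400·exp(−0.08664·29) = 32.421 mg/L
Dose 4 (400 mg at t=18 h): 400·exp(−0.08664·23) = 54.525 mg/L
Dose 5 (280 mg at t=24 h): 280·exp(−0.08664·17) = 64.190 mg/L
Dose 6 (140 mg at t=30 h): 140·exp(−0.08664·11) = 53.977 mg/L
Dose 7 (80 mg at t=36 h): 80·exp(−0.08664·5) = 51.874 mg/L
C(41) = 12.466 + 15.422 + 32.421 + 54.525 + 64.190 + 53.977 + 51.874 = 284.875 mg/L

284.875 mg/L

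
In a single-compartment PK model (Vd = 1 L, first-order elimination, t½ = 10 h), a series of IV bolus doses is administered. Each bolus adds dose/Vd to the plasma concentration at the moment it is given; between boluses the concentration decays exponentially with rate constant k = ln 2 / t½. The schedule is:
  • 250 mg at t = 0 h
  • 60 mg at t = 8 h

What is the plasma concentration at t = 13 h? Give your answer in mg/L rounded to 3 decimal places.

k = ln 2 / 10 = 0.06931 per h
Dose 1 (250 mg at t=0 h): 250·exp(−0.06931·13) = 101.532 mg/L
Dose 2 (60 mg at t=8 h): 60·exp(−0.06931·5) = 42.426 mg/L
C(13) = 101.532 + 42.426 = 143.958 mg/L

143.958 mg/L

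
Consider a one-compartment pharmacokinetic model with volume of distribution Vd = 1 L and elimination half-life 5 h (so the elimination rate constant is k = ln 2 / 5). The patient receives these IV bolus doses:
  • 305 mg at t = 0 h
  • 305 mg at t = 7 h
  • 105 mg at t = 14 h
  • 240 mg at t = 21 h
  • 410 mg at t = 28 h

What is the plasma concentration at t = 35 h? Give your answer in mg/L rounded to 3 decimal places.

k = ln 2 / 5 = 0.13863 per h
Dose 1 (305 mg at t=0 h): 305·exp(−0.13863·35) = 2.383 mg/L
Dose 2 (305 mg at t=7 h): 305·exp(−0.13863·28) = 6.288 mg/L
Dose 3 (105 mg at t=14 h): 105·exp(−0.13863·21) = 5.713 mg/L
Dose 4 (240 mg at t=21 h): 240·exp(−0.13863·14) = 34.461 mg/L
Dose 5 (410 mg at t=28 h): 410·exp(−0.13863·7) = 155.361 mg/L
C(35) = 2.383 + 6.288 + 5.713 + 34.461 + 155.361 = 204.206 mg/L

204.206 mg/L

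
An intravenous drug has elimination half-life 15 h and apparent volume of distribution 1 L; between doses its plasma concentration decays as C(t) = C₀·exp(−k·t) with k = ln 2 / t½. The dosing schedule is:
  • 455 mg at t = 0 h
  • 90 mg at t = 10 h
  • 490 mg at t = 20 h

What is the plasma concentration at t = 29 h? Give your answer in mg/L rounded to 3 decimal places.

479.815 mg/L

k = ln 2 / 15 = 0.04621 per h
Dose 1 (455 mg at t=0 h): 455·exp(−0.04621·29) = 119.130 mg/L
Dose 2 (90 mg at t=10 h): 90·exp(−0.04621·19) = 37.406 mg/L
Dose 3 (490 mg at t=20 h): 490·exp(−0.04621·9) = 323.279 mg/L
C(29) = 119.130 + 37.406 + 323.279 = 479.815 mg/L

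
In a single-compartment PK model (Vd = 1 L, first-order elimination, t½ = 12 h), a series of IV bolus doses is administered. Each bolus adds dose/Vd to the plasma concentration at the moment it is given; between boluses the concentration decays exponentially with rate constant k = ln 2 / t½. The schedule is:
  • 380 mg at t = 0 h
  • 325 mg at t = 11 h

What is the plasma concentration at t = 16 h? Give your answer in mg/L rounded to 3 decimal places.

k = ln 2 / 12 = 0.05776 per h
Dose 1 (380 mg at t=0 h): 380·exp(−0.05776·16) = 150.803 mg/L
Dose 2 (325 mg at t=11 h): 325·exp(−0.05776·5) = 243.475 mg/L
C(16) = 150.803 + 243.475 = 394.278 mg/L

394.278 mg/L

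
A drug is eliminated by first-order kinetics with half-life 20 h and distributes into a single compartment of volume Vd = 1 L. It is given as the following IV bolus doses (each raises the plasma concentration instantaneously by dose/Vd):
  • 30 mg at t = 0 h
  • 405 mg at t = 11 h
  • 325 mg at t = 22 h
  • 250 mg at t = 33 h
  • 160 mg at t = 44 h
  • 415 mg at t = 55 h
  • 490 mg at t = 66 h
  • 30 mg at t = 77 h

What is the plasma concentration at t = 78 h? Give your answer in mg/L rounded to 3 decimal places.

k = ln 2 / 20 = 0.03466 per h
Dose 1 (30 mg at t=0 h): 30·exp(−0.03466·78) = 2.010 mg/L
Dose 2 (405 mg at t=11 h): 405·exp(−0.03466·67) = 39.720 mg/L
Dose 3 (325 mg at t=22 h): 325·exp(−0.03466·56) = 46.666 mg/L
Dose 4 (250 mg at t=33 h): 250·exp(−0.03466·45) = 52.556 mg/L
Dose 5 (160 mg at t=44 h): 160·exp(−0.03466·34) = 49.246 mg/L
Dose 6 (415 mg at t=55 h): 415·exp(−0.03466·23) = 187.009 mg/L
Dose 7 (490 mg at t=66 h): 490·exp(−0.03466·12) = 323.279 mg/L
Dose 8 (30 mg at t=77 h): 30·exp(−0.03466·1) = 28.978 mg/L
C(78) = 2.010 + 39.720 + 46.666 + 52.556 + 49.246 + 187.009 + 323.279 + 28.978 = 729.464 mg/L

729.464 mg/L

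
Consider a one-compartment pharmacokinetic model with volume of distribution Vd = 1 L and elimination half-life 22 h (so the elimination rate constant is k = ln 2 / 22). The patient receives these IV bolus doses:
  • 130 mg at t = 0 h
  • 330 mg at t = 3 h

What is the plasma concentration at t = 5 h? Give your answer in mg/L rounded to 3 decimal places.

k = ln 2 / 22 = 0.03151 per h
Dose 1 (130 mg at t=0 h): 130·exp(−0.03151·5) = 111.052 mg/L
Dose 2 (330 mg at t=3 h): 330·exp(−0.03151·2) = 309.847 mg/L
C(5) = 111.052 + 309.847 = 420.899 mg/L

420.899 mg/L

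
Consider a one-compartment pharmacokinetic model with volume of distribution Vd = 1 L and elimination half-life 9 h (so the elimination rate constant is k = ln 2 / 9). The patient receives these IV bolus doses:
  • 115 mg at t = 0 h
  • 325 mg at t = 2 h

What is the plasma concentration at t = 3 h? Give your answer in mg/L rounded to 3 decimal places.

392.185 mg/L

k = ln 2 / 9 = 0.07702 per h
Dose 1 (115 mg at t=0 h): 115·exp(−0.07702·3) = 91.276 mg/L
Dose 2 (325 mg at t=2 h): 325·exp(−0.07702·1) = 300.909 mg/L
C(3) = 91.276 + 300.909 = 392.185 mg/L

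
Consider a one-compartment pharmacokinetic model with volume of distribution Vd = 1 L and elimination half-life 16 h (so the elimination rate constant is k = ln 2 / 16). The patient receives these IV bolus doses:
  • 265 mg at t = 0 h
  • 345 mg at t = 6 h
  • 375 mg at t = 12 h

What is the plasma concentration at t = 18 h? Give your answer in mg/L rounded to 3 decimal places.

615.806 mg/L

k = ln 2 / 16 = 0.04332 per h
Dose 1 (265 mg at t=0 h): 265·exp(−0.04332·18) = 121.503 mg/L
Dose 2 (345 mg at t=6 h): 345·exp(−0.04332·12) = 205.138 mg/L
Dose 3 (375 mg at t=12 h): 375·exp(−0.04332·6) = 289.165 mg/L
C(18) = 121.503 + 205.138 + 289.165 = 615.806 mg/L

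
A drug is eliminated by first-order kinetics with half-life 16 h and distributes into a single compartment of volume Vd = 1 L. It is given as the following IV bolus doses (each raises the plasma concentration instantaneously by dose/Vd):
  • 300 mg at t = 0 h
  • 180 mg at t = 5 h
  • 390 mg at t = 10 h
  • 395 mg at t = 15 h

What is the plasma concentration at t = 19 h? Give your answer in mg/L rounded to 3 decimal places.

826.099 mg/L

k = ln 2 / 16 = 0.04332 per h
Dose 1 (300 mg at t=0 h): 300·exp(−0.04332·19) = 131.719 mg/L
Dose 2 (180 mg at t=5 h): 180·exp(−0.04332·14) = 98.146 mg/L
Dose 3 (390 mg at t=10 h): 390·exp(−0.04332·9) = 264.080 mg/L
Dose 4 (395 mg at t=15 h): 395·exp(−0.04332·4) = 332.154 mg/L
C(19) = 131.719 + 98.146 + 264.080 + 332.154 = 826.099 mg/L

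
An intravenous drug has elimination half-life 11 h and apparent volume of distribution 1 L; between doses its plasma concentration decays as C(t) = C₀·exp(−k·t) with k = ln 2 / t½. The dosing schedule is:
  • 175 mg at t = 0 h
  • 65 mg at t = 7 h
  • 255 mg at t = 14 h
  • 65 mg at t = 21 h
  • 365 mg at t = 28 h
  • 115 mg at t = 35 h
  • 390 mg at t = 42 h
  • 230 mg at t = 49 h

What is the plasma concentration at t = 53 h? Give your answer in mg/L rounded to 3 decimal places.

526.559 mg/L

k = ln 2 / 11 = 0.06301 per h
Dose 1 (175 mg at t=0 h): 175·exp(−0.06301·53) = 6.203 mg/L
Dose 2 (65 mg at t=7 h): 65·exp(−0.06301·46) = 3.581 mg/L
Dose 3 (255 mg at t=14 h): 255·exp(−0.06301·39) = 21.840 mg/L
Dose 4 (65 mg at t=21 h): 65·exp(−0.06301·32) = 8.653 mg/L
Dose 5 (365 mg at t=28 h): 365·exp(−0.06301·25) = 75.532 mg/L
Dose 6 (115 mg at t=35 h): 115·exp(−0.06301·18) = 36.992 mg/L
Dose 7 (390 mg at t=42 h): 390·exp(−0.06301·11) = 195.000 mg/L
Dose 8 (230 mg at t=49 h): 230·exp(−0.06301·4) = 178.757 mg/L
C(53) = 6.203 + 3.581 + 21.840 + 8.653 + 75.532 + 36.992 + 195.000 + 178.757 = 526.559 mg/L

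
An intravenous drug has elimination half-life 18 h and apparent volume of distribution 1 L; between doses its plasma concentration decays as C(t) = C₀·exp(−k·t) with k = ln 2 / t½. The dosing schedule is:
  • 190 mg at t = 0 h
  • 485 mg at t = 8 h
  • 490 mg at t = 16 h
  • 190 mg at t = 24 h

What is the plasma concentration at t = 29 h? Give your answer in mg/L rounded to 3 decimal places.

731.982 mg/L

k = ln 2 / 18 = 0.03851 per h
Dose 1 (190 mg at t=0 h): 190·exp(−0.03851·29) = 62.196 mg/L
Dose 2 (485 mg at t=8 h): 485·exp(−0.03851·21) = 216.043 mg/L
Dose 3 (490 mg at t=16 h): 490·exp(−0.03851·13) = 297.020 mg/L
Dose 4 (190 mg at t=24 h): 190·exp(−0.03851·5) = 156.724 mg/L
C(29) = 62.196 + 216.043 + 297.020 + 156.724 = 731.982 mg/L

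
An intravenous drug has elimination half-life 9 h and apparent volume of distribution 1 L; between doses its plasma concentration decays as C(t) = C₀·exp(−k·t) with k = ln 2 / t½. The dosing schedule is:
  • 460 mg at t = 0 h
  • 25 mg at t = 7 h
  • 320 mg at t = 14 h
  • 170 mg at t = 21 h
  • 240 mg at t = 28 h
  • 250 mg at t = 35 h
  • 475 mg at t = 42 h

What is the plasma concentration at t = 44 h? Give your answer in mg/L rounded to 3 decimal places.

k = ln 2 / 9 = 0.07702 per h
Dose 1 (460 mg at t=0 h): 460·exp(−0.07702·44) = 15.526 mg/L
Dose 2 (25 mg at t=7 h): 25·exp(−0.07702·37) = 1.447 mg/L
Dose 3 (320 mg at t=14 h): 320·exp(−0.07702·30) = 31.748 mg/L
Dose 4 (170 mg at t=21 h): 170·exp(−0.07702·23) = 28.917 mg/L
Dose 5 (240 mg at t=28 h): 240·exp(−0.07702·16) = 69.992 mg/L
Dose 6 (250 mg at t=35 h): 250·exp(−0.07702·9) = 125.000 mg/L
Dose 7 (475 mg at t=42 h): 475·exp(−0.07702·2) = 407.191 mg/L
C(44) = 15.526 + 1.447 + 31.748 + 28.917 + 69.992 + 125.000 + 407.191 = 679.820 mg/L

679.820 mg/L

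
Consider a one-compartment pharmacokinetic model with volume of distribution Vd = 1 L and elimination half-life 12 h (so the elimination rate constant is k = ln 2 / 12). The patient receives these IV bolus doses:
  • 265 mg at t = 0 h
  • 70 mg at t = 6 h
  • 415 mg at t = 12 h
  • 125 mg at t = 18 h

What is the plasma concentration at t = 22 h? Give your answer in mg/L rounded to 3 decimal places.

434.266 mg/L

k = ln 2 / 12 = 0.05776 per h
Dose 1 (265 mg at t=0 h): 265·exp(−0.05776·22) = 74.363 mg/L
Dose 2 (70 mg at t=6 h): 70·exp(−0.05776·16) = 27.780 mg/L
Dose 3 (415 mg at t=12 h): 415·exp(−0.05776·10) = 232.911 mg/L
Dose 4 (125 mg at t=18 h): 125·exp(−0.05776·4) = 99.213 mg/L
C(22) = 74.363 + 27.780 + 232.911 + 99.213 = 434.266 mg/L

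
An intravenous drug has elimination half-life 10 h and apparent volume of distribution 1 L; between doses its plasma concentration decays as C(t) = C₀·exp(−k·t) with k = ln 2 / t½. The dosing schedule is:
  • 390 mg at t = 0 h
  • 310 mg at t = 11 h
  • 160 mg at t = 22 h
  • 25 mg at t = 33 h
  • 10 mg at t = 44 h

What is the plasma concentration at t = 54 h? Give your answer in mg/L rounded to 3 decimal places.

k = ln 2 / 10 = 0.06931 per h
Dose 1 (390 mg at t=0 h): 390·exp(−0.06931·54) = 9.236 mg/L
Dose 2 (310 mg at t=11 h): 310·exp(−0.06931·43) = 15.737 mg/L
Dose 3 (160 mg at t=22 h): 160·exp(−0.06931·32) = 17.411 mg/L
Dose 4 (25 mg at t=33 h): 25·exp(−0.06931·21) = 5.831 mg/L
Dose 5 (10 mg at t=44 h): 10·exp(−0.06931·10) = 5.000 mg/L
C(54) = 9.236 + 15.737 + 17.411 + 5.831 + 5.000 = 53.216 mg/L

53.216 mg/L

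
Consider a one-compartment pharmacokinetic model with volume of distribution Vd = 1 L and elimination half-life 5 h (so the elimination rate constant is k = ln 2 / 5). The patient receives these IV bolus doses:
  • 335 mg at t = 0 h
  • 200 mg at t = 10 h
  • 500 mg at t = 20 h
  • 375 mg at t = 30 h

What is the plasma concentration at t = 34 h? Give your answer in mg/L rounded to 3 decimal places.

k = ln 2 / 5 = 0.13863 per h
Dose 1 (335 mg at t=0 h): 335·exp(−0.13863·34) = 3.006 mg/L
Dose 2 (200 mg at t=10 h): 200·exp(−0.13863·24) = 7.179 mg/L
Dose 3 (500 mg at t=20 h): 500·exp(−0.13863·14) = 71.794 mg/L
Dose 4 (375 mg at t=30 h): 375·exp(−0.13863·4) = 215.381 mg/L
C(34) = 3.006 + 7.179 + 71.794 + 215.381 = 297.360 mg/L

297.360 mg/L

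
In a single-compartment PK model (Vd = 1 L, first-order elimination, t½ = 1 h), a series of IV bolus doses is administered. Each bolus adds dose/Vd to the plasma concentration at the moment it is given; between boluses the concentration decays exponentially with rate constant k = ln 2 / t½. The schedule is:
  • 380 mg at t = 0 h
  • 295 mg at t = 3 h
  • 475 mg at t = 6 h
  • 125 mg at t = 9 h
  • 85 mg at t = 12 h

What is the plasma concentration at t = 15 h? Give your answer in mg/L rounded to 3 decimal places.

k = ln 2 / 1 = 0.69315 per h
Dose 1 (380 mg at t=0 h): 380·exp(−0.69315·15) = 0.012 mg/L
Dose 2 (295 mg at t=3 h): 295·exp(−0.69315·12) = 0.072 mg/L
Dose 3 (475 mg at t=6 h): 475·exp(−0.69315·9) = 0.928 mg/L
Dose 4 (125 mg at t=9 h): 125·exp(−0.69315·6) = 1.953 mg/L
Dose 5 (85 mg at t=12 h): 85·exp(−0.69315·3) = 10.625 mg/L
C(15) = 0.012 + 0.072 + 0.928 + 1.953 + 10.625 = 13.589 mg/L

13.589 mg/L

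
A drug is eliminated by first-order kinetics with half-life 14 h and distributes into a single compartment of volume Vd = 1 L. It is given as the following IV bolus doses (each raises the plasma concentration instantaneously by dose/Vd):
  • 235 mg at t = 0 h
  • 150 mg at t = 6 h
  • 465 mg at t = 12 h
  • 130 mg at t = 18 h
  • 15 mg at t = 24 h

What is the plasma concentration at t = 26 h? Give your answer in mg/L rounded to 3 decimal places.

454.159 mg/L

k = ln 2 / 14 = 0.04951 per h
Dose 1 (235 mg at t=0 h): 235·exp(−0.04951·26) = 64.865 mg/L
Dose 2 (150 mg at t=6 h): 150·exp(−0.04951·20) = 55.725 mg/L
Dose 3 (465 mg at t=12 h): 465·exp(−0.04951·14) = 232.500 mg/L
Dose 4 (130 mg at t=18 h): 130·exp(−0.04951·8) = 87.484 mg/L
Dose 5 (15 mg at t=24 h): 15·exp(−0.04951·2) = 13.586 mg/L
C(26) = 64.865 + 55.725 + 232.500 + 87.484 + 13.586 = 454.159 mg/L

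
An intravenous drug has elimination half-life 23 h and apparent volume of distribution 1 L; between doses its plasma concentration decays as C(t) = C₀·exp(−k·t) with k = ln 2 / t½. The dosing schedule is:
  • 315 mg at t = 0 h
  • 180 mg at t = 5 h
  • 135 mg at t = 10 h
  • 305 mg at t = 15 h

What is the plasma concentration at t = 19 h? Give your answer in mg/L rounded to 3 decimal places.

669.012 mg/L

k = ln 2 / 23 = 0.03014 per h
Dose 1 (315 mg at t=0 h): 315·exp(−0.03014·19) = 177.678 mg/L
Dose 2 (180 mg at t=5 h): 180·exp(−0.03014·14) = 118.042 mg/L
Dose 3 (135 mg at t=10 h): 135·exp(−0.03014·9) = 102.929 mg/L
Dose 4 (305 mg at t=15 h): 305·exp(−0.03014·4) = 270.363 mg/L
C(19) = 177.678 + 118.042 + 102.929 + 270.363 = 669.012 mg/L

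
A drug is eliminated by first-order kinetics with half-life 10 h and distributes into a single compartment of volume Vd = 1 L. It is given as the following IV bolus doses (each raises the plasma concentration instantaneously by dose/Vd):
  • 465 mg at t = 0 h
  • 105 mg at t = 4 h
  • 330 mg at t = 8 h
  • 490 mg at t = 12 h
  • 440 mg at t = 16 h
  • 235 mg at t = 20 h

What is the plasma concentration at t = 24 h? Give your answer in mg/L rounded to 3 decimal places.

k = ln 2 / 10 = 0.06931 per h
Dose 1 (465 mg at t=0 h): 465·exp(−0.06931·24) = 88.101 mg/L
Dose 2 (105 mg at t=4 h): 105·exp(−0.06931·20) = 26.250 mg/L
Dose 3 (330 mg at t=8 h): 330·exp(−0.06931·16) = 108.859 mg/L
Dose 4 (490 mg at t=12 h): 490·exp(−0.06931·12) = 213.285 mg/L
Dose 5 (440 mg at t=16 h): 440·exp(−0.06931·8) = 252.714 mg/L
Dose 6 (235 mg at t=20 h): 235·exp(−0.06931·4) = 178.097 mg/L
C(24) = 88.101 + 26.250 + 108.859 + 213.285 + 252.714 + 178.097 = 867.306 mg/L

867.306 mg/L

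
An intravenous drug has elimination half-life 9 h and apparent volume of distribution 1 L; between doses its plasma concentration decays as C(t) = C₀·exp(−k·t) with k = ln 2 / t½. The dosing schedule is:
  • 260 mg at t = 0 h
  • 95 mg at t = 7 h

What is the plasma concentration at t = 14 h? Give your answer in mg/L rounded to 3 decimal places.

k = ln 2 / 9 = 0.07702 per h
Dose 1 (260 mg at t=0 h): 260·exp(−0.07702·14) = 88.451 mg/L
Dose 2 (95 mg at t=7 h): 95·exp(−0.07702·7) = 55.410 mg/L
C(14) = 88.451 + 55.410 = 143.861 mg/L

143.861 mg/L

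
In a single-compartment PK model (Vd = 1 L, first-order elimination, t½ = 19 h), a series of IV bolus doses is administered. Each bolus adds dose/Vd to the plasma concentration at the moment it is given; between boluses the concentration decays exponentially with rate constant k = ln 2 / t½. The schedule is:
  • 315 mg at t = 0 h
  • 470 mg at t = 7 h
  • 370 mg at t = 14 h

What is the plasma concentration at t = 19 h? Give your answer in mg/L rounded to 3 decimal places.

769.178 mg/L

k = ln 2 / 19 = 0.03648 per h
Dose 1 (315 mg at t=0 h): 315·exp(−0.03648·19) = 157.500 mg/L
Dose 2 (470 mg at t=7 h): 470·exp(−0.03648·12) = 303.371 mg/L
Dose 3 (370 mg at t=14 h): 370·exp(−0.03648·5) = 308.307 mg/L
C(19) = 157.500 + 303.371 + 308.307 = 769.178 mg/L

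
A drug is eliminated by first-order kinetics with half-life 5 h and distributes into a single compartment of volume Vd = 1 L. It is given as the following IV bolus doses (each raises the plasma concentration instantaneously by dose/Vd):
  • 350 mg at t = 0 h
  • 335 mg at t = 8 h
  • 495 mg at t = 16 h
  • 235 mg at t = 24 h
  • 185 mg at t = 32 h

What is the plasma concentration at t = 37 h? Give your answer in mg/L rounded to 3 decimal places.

k = ln 2 / 5 = 0.13863 per h
Dose 1 (350 mg at t=0 h): 350·exp(−0.13863·37) = 2.072 mg/L
Dose 2 (335 mg at t=8 h): 335·exp(−0.13863·29) = 6.013 mg/L
Dose 3 (495 mg at t=16 h): 495·exp(−0.13863·21) = 26.933 mg/L
Dose 4 (235 mg at t=24 h): 235·exp(−0.13863·13) = 38.761 mg/L
Dose 5 (185 mg at t=32 h): 185·exp(−0.13863·5) = 92.500 mg/L
C(37) = 2.072 + 6.013 + 26.933 + 38.761 + 92.500 = 166.278 mg/L

166.278 mg/L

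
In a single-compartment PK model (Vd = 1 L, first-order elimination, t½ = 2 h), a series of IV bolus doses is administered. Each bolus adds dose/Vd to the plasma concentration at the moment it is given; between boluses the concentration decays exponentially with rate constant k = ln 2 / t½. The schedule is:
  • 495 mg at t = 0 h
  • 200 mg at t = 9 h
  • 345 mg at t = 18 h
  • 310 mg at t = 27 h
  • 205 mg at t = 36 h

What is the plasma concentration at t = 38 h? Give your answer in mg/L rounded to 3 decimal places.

k = ln 2 / 2 = 0.34657 per h
Dose 1 (495 mg at t=0 h): 495·exp(−0.34657·38) = 0.001 mg/L
Dose 2 (200 mg at t=9 h): 200·exp(−0.34657·29) = 0.009 mg/L
Dose 3 (345 mg at t=18 h): 345·exp(−0.34657·20) = 0.337 mg/L
Dose 4 (310 mg at t=27 h): 310·exp(−0.34657·11) = 6.850 mg/L
Dose 5 (205 mg at t=36 h): 205·exp(−0.34657·2) = 102.500 mg/L
C(38) = 0.001 + 0.009 + 0.337 + 6.850 + 102.500 = 109.697 mg/L

109.697 mg/L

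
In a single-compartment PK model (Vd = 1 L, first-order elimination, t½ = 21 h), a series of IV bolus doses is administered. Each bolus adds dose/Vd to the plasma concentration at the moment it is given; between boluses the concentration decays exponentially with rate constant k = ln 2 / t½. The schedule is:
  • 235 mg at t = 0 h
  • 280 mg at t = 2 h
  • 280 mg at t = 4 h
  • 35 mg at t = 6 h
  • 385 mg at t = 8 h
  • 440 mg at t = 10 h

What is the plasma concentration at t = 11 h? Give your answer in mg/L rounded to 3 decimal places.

k = ln 2 / 21 = 0.03301 per h
Dose 1 (235 mg at t=0 h): 235·exp(−0.03301·11) = 163.450 mg/L
Dose 2 (280 mg at t=2 h): 280·exp(−0.03301·9) = 208.039 mg/L
Dose 3 (280 mg at t=4 h): 280·exp(−0.03301·7) = 222.236 mg/L
Dose 4 (35 mg at t=6 h): 35·exp(−0.03301·5) = 29.675 mg/L
Dose 5 (385 mg at t=8 h): 385·exp(−0.03301·3) = 348.704 mg/L
Dose 6 (440 mg at t=10 h): 440·exp(−0.03301·1) = 425.714 mg/L
C(11) = 163.450 + 208.039 + 222.236 + 29.675 + 348.704 + 425.714 = 1397.818 mg/L

1397.818 mg/L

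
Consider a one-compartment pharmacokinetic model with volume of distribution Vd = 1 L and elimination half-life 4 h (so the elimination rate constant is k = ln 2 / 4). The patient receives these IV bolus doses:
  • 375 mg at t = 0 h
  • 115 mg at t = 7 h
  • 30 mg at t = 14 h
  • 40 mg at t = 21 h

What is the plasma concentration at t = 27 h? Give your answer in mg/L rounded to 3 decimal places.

24.373 mg/L

k = ln 2 / 4 = 0.17329 per h
Dose 1 (375 mg at t=0 h): 375·exp(−0.17329·27) = 3.484 mg/L
Dose 2 (115 mg at t=7 h): 115·exp(−0.17329·20) = 3.594 mg/L
Dose 3 (30 mg at t=14 h): 30·exp(−0.17329·13) = 3.153 mg/L
Dose 4 (40 mg at t=21 h): 40·exp(−0.17329·6) = 14.142 mg/L
C(27) = 3.484 + 3.594 + 3.153 + 14.142 = 24.373 mg/L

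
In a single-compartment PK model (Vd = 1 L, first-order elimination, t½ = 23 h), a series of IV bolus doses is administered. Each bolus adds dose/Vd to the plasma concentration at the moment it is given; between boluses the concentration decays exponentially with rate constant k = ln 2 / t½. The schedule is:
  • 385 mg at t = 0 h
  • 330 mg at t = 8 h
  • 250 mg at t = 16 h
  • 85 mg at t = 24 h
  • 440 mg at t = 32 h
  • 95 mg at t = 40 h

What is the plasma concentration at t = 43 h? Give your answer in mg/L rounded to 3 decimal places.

k = ln 2 / 23 = 0.03014 per h
Dose 1 (385 mg at t=0 h): 385·exp(−0.03014·43) = 105.358 mg/L
Dose 2 (330 mg at t=8 h): 330·exp(−0.03014·35) = 114.928 mg/L
Dose 3 (250 mg at t=16 h): 250·exp(−0.03014·27) = 110.804 mg/L
Dose 4 (85 mg at t=24 h): 85·exp(−0.03014·19) = 47.945 mg/L
Dose 5 (440 mg at t=32 h): 440·exp(−0.03014·11) = 315.851 mg/L
Dose 6 (95 mg at t=40 h): 95·exp(−0.03014·3) = 86.788 mg/L
C(43) = 105.358 + 114.928 + 110.804 + 47.945 + 315.851 + 86.788 = 781.673 mg/L

781.673 mg/L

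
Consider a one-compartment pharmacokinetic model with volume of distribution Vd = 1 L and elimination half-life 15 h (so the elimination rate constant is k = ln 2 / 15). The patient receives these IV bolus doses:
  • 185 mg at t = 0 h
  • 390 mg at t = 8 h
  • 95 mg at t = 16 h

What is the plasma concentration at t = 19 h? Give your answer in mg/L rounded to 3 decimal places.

k = ln 2 / 15 = 0.04621 per h
Dose 1 (185 mg at t=0 h): 185·exp(−0.04621·19) = 76.890 mg/L
Dose 2 (390 mg at t=8 h): 390·exp(−0.04621·11) = 234.590 mg/L
Dose 3 (95 mg at t=16 h): 95·exp(−0.04621·3) = 82.702 mg/L
C(19) = 76.890 + 234.590 + 82.702 = 394.182 mg/L

394.182 mg/L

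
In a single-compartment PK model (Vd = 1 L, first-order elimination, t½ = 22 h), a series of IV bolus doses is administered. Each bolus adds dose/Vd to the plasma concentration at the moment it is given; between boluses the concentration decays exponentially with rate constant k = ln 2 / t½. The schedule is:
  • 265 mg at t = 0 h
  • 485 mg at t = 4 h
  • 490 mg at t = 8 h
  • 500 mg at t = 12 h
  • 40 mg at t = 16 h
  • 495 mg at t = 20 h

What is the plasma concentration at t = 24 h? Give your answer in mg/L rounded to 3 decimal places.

k = ln 2 / 22 = 0.03151 per h
Dose 1 (265 mg at t=0 h): 265·exp(−0.03151·24) = 124.408 mg/L
Dose 2 (485 mg at t=4 h): 485·exp(−0.03151·20) = 258.272 mg/L
Dose 3 (490 mg at t=8 h): 490·exp(−0.03151·16) = 295.982 mg/L
Dose 4 (500 mg at t=12 h): 500·exp(−0.03151·12) = 342.588 mg/L
Dose 5 (40 mg at t=16 h): 40·exp(−0.03151·8) = 31.088 mg/L
Dose 6 (495 mg at t=20 h): 495·exp(−0.03151·4) = 436.388 mg/L
C(24) = 124.408 + 258.272 + 295.982 + 342.588 + 31.088 + 436.388 = 1488.726 mg/L

1488.726 mg/L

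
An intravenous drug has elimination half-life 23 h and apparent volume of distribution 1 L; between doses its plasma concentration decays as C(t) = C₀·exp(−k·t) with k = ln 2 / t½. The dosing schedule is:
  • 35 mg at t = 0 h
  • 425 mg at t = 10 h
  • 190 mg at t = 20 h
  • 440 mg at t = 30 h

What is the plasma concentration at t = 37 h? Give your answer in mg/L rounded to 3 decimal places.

k = ln 2 / 23 = 0.03014 per h
Dose 1 (35 mg at t=0 h): 35·exp(−0.03014·37) = 11.476 mg/L
Dose 2 (425 mg at t=10 h): 425·exp(−0.03014·27) = 188.367 mg/L
Dose 3 (190 mg at t=20 h): 190·exp(−0.03014·17) = 113.829 mg/L
Dose 4 (440 mg at t=30 h): 440·exp(−0.03014·7) = 356.316 mg/L
C(37) = 11.476 + 188.367 + 113.829 + 356.316 = 669.988 mg/L

669.988 mg/L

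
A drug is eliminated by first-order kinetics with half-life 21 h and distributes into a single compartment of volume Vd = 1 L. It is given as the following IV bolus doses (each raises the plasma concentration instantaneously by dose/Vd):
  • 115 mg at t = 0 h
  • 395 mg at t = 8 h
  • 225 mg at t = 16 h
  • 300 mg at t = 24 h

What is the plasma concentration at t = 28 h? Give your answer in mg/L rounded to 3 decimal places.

664.074 mg/L

k = ln 2 / 21 = 0.03301 per h
Dose 1 (115 mg at t=0 h): 115·exp(−0.03301·28) = 45.638 mg/L
Dose 2 (395 mg at t=8 h): 395·exp(−0.03301·20) = 204.128 mg/L
Dose 3 (225 mg at t=16 h): 225·exp(−0.03301·12) = 151.414 mg/L
Dose 4 (300 mg at t=24 h): 300·exp(−0.03301·4) = 262.895 mg/L
C(28) = 45.638 + 204.128 + 151.414 + 262.895 = 664.074 mg/L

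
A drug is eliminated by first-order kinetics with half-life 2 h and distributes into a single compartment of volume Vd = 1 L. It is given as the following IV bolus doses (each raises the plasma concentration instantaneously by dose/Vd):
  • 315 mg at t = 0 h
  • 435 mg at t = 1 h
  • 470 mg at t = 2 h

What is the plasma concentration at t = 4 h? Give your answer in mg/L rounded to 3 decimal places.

467.546 mg/L

k = ln 2 / 2 = 0.34657 per h
Dose 1 (315 mg at t=0 h): 315·exp(−0.34657·4) = 78.750 mg/L
Dose 2 (435 mg at t=1 h): 435·exp(−0.34657·3) = 153.796 mg/L
Dose 3 (470 mg at t=2 h): 470·exp(−0.34657·2) = 235.000 mg/L
C(4) = 78.750 + 153.796 + 235.000 = 467.546 mg/L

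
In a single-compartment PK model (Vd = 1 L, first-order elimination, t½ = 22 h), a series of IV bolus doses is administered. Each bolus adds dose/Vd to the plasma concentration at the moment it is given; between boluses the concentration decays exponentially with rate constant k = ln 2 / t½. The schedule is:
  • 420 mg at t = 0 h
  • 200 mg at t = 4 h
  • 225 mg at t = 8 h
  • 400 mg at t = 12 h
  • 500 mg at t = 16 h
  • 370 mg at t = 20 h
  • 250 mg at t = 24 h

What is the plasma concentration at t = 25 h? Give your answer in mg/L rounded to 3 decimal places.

k = ln 2 / 22 = 0.03151 per h
Dose 1 (420 mg at t=0 h): 420·exp(−0.03151·25) = 191.060 mg/L
Dose 2 (200 mg at t=4 h): 200·exp(−0.03151·21) = 103.201 mg/L
Dose 3 (225 mg at t=8 h): 225·exp(−0.03151·17) = 131.695 mg/L
Dose 4 (400 mg at t=12 h): 400·exp(−0.03151·13) = 265.570 mg/L
Dose 5 (500 mg at t=16 h): 500·exp(−0.03151·9) = 376.549 mg/L
Dose 6 (370 mg at t=20 h): 370·exp(−0.03151·5) = 316.072 mg/L
Dose 7 (250 mg at t=24 h): 250·exp(−0.03151·1) = 242.246 mg/L
C(25) = 191.060 + 103.201 + 131.695 + 265.570 + 376.549 + 316.072 + 242.246 = 1626.392 mg/L

1626.392 mg/L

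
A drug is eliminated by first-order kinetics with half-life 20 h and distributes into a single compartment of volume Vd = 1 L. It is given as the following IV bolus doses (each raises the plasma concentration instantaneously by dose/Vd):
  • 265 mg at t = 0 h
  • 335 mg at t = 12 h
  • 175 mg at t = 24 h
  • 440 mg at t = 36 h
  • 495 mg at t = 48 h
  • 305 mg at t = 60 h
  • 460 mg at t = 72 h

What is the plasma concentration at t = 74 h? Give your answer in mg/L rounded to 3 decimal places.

k = ln 2 / 20 = 0.03466 per h
Dose 1 (265 mg at t=0 h): 265·exp(−0.03466·74) = 20.391 mg/L
Dose 2 (335 mg at t=12 h): 335·exp(−0.03466·62) = 39.071 mg/L
Dose 3 (175 mg at t=24 h): 175·exp(−0.03466·50) = 30.936 mg/L
Dose 4 (440 mg at t=36 h): 440·exp(−0.03466·38) = 117.895 mg/L
Dose 5 (495 mg at t=48 h): 495·exp(−0.03466·26) = 201.032 mg/L
Dose 6 (305 mg at t=60 h): 305·exp(−0.03466·14) = 187.750 mg/L
Dose 7 (460 mg at t=72 h): 460·exp(−0.03466·2) = 429.195 mg/L
C(74) = 20.391 + 39.071 + 30.936 + 117.895 + 201.032 + 187.750 + 429.195 = 1026.270 mg/L

1026.270 mg/L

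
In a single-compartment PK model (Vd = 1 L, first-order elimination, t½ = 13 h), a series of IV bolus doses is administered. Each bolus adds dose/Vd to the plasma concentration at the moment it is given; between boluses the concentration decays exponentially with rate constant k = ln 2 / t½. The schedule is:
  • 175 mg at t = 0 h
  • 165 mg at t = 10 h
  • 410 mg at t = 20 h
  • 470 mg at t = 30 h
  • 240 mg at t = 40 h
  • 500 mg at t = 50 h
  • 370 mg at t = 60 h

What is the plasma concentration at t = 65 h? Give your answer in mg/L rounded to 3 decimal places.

k = ln 2 / 13 = 0.05332 per h
Dose 1 (175 mg at t=0 h): 175·exp(−0.05332·65) = 5.469 mg/L
Dose 2 (165 mg at t=10 h): 165·exp(−0.05332·55) = 8.788 mg/L
Dose 3 (410 mg at t=20 h): 410·exp(−0.05332·45) = 37.218 mg/L
Dose 4 (470 mg at t=30 h): 470·exp(−0.05332·35) = 72.716 mg/L
Dose 5 (240 mg at t=40 h): 240·exp(−0.05332·25) = 63.286 mg/L
Dose 6 (500 mg at t=50 h): 500·exp(−0.05332·15) = 224.713 mg/L
Dose 7 (370 mg at t=60 h): 370·exp(−0.05332·5) = 283.414 mg/L
C(65) = 5.469 + 8.788 + 37.218 + 72.716 + 63.286 + 224.713 + 283.414 = 695.604 mg/L

695.604 mg/L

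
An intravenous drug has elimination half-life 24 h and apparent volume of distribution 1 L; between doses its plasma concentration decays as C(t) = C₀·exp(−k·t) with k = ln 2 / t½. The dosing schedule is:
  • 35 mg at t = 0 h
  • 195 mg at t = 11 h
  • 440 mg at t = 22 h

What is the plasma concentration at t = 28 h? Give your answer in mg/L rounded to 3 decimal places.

k = ln 2 / 24 = 0.02888 per h
Dose 1 (35 mg at t=0 h): 35·exp(−0.02888·28) = 15.591 mg/L
Dose 2 (195 mg at t=11 h): 195·exp(−0.02888·17) = 119.345 mg/L
Dose 3 (440 mg at t=22 h): 440·exp(−0.02888·6) = 369.994 mg/L
C(28) = 15.591 + 119.345 + 369.994 = 504.930 mg/L

504.930 mg/L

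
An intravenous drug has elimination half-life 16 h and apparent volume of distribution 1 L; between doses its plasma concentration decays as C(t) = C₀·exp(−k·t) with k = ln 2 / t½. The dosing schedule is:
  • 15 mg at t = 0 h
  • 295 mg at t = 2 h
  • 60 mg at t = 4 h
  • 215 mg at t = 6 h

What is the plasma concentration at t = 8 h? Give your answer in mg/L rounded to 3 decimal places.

k = ln 2 / 16 = 0.04332 per h
Dose 1 (15 mg at t=0 h): 15·exp(−0.04332·8) = 10.607 mg/L
Dose 2 (295 mg at t=2 h): 295·exp(−0.04332·6) = 227.476 mg/L
Dose 3 (60 mg at t=4 h): 60·exp(−0.04332·4) = 50.454 mg/L
Dose 4 (215 mg at t=6 h): 215·exp(−0.04332·2) = 197.156 mg/L
C(8) = 10.607 + 227.476 + 50.454 + 197.156 = 485.692 mg/L

485.692 mg/L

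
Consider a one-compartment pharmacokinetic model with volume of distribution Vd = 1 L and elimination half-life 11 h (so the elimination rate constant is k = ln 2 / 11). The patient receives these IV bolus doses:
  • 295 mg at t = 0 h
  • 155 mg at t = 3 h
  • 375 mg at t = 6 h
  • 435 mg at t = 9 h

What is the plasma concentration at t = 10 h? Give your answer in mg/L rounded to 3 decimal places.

k = ln 2 / 11 = 0.06301 per h
Dose 1 (295 mg at t=0 h): 295·exp(−0.06301·10) = 157.094 mg/L
Dose 2 (155 mg at t=3 h): 155·exp(−0.06301·7) = 99.717 mg/L
Dose 3 (375 mg at t=6 h): 375·exp(−0.06301·4) = 291.451 mg/L
Dose 4 (435 mg at t=9 h): 435·exp(−0.06301·1) = 408.435 mg/L
C(10) = 157.094 + 99.717 + 291.451 + 408.435 = 956.696 mg/L

956.696 mg/L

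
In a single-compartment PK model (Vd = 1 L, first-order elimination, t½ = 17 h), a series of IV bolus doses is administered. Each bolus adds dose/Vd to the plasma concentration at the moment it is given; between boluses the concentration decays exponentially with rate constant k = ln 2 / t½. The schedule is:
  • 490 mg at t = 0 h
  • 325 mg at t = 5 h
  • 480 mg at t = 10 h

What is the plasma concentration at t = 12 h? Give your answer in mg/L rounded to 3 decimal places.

k = ln 2 / 17 = 0.04077 per h
Dose 1 (490 mg at t=0 h): 490·exp(−0.04077·12) = 300.403 mg/L
Dose 2 (325 mg at t=5 h): 325·exp(−0.04077·7) = 244.304 mg/L
Dose 3 (480 mg at t=10 h): 480·exp(−0.04077·2) = 442.411 mg/L
C(12) = 300.403 + 244.304 + 442.411 = 987.118 mg/L

987.118 mg/L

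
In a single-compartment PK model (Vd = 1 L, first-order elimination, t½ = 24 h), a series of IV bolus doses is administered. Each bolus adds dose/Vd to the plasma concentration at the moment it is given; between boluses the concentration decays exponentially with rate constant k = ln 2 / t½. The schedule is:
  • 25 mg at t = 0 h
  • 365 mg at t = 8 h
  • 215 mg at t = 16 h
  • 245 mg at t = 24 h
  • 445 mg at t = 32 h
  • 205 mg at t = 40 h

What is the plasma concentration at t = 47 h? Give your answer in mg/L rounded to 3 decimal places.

794.705 mg/L

k = ln 2 / 24 = 0.02888 per h
Dose 1 (25 mg at t=0 h): 25·exp(−0.02888·47) = 6.433 mg/L
Dose 2 (365 mg at t=8 h): 365·exp(−0.02888·39) = 118.337 mg/L
Dose 3 (215 mg at t=16 h): 215·exp(−0.02888·31) = 87.823 mg/L
Dose 4 (245 mg at t=24 h): 245·exp(−0.02888·23) = 126.090 mg/L
Dose 5 (445 mg at t=32 h): 445·exp(−0.02888·15) = 288.547 mg/L
Dose 6 (205 mg at t=40 h): 205·exp(−0.02888·7) = 167.476 mg/L
C(47) = 6.433 + 118.337 + 87.823 + 126.090 + 288.547 + 167.476 = 794.705 mg/L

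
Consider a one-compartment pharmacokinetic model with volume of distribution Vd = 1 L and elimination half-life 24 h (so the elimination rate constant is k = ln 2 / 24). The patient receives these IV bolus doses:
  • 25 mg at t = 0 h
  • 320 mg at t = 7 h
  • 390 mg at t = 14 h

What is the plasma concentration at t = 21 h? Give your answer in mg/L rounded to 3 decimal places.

545.819 mg/L

k = ln 2 / 24 = 0.02888 per h
Dose 1 (25 mg at t=0 h): 25·exp(−0.02888·21) = 13.631 mg/L
Dose 2 (320 mg at t=7 h): 320·exp(−0.02888·14) = 213.574 mg/L
Dose 3 (390 mg at t=14 h): 390·exp(−0.02888·7) = 318.614 mg/L
C(21) = 13.631 + 213.574 + 318.614 = 545.819 mg/L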